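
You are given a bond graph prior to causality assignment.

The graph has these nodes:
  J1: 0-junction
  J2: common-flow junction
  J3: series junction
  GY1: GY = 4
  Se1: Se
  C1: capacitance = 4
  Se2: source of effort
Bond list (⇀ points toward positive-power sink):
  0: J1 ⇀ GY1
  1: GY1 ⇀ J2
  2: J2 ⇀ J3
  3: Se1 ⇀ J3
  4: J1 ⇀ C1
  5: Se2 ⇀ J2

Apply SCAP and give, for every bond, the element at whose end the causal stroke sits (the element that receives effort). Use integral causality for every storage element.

β0 stroke at GY1
β1 stroke at GY1
β2 stroke at J2
β3 stroke at J3
β4 stroke at J1
β5 stroke at J2

bond 3 stroke at J3  (Se1 (Se) sets effort on bond)
bond 5 stroke at J2  (source Se2 imposes e)
bond 2 stroke at J2  (J3: last free bond brings flow in)
bond 1 stroke at GY1  (only one flow-in slot at J2)
bond 0 stroke at GY1  (GY1: gyrator matches bond 1)
bond 4 stroke at J1  (J1: last free bond brings effort in)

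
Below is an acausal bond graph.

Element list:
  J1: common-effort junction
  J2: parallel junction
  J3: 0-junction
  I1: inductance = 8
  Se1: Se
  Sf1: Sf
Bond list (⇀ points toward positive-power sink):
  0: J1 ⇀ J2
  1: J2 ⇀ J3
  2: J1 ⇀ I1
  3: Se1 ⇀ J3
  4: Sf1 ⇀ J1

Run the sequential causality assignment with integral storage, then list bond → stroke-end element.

#3 |J3  (source Se1 imposes e)
#4 |Sf1  (source Sf1 imposes f)
#1 |J2  (common-e at J3 fixed by 3)
#0 |J1  (J2: bond 1 brought effort, rest push out)
#2 |I1  (common-e at J1 fixed by 0)

bond 0 →J1
bond 1 →J2
bond 2 →I1
bond 3 →J3
bond 4 →Sf1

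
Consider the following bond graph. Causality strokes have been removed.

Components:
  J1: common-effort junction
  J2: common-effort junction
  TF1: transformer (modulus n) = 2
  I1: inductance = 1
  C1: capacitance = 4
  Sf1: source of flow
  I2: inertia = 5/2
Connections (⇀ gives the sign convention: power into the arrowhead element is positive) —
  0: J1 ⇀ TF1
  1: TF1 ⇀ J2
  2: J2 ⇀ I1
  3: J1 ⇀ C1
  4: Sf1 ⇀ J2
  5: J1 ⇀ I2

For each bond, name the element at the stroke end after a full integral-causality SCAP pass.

β4 stroke→Sf1  (Sf1: flow source, stroke at near end)
β2 stroke→I1  (I1 integral (f out))
β1 stroke→J2  (J2: last free bond brings effort in)
β0 stroke→TF1  (TF TF1: opposite of bond 1)
β3 stroke→J1  (C1 integral (e out))
β5 stroke→I2  (common-e at J1 fixed by 3)

β0 |TF1
β1 |J2
β2 |I1
β3 |J1
β4 |Sf1
β5 |I2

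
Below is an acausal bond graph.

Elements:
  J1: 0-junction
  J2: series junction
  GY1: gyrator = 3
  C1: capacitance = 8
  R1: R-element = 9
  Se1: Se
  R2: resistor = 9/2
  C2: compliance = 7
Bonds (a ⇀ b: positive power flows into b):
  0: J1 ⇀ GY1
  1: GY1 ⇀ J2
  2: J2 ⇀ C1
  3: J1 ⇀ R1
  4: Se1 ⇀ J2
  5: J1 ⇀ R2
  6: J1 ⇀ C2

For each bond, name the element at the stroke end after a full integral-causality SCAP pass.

b4 stroke at J2  (Se1 fixes effort; stroke away)
b2 stroke at J2  (C1 outputs effort q/C1)
b1 stroke at GY1  (J2: last free bond brings flow in)
b0 stroke at GY1  (GY1: gyrator matches bond 1)
b6 stroke at J1  (C2: C, integral causality)
b3 stroke at R1  (J1: bond 6 brought effort, rest push out)
b5 stroke at R2  (common-e at J1 fixed by 6)

b0 stroke at GY1
b1 stroke at GY1
b2 stroke at J2
b3 stroke at R1
b4 stroke at J2
b5 stroke at R2
b6 stroke at J1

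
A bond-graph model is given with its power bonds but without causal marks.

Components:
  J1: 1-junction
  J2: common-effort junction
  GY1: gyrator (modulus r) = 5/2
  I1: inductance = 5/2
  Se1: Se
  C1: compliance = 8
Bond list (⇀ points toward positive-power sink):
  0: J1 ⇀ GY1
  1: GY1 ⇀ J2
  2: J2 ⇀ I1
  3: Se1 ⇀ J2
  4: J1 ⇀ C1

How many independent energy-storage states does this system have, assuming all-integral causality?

#3 stroke→J2  (Se1 fixes effort; stroke away)
#1 stroke→GY1  (common-e at J2 fixed by 3)
#2 stroke→I1  (J2: bond 3 brought effort, rest push out)
#0 stroke→GY1  (through GY1, causality inverts; strokes same side of GY1)
#4 stroke→J1  (J1 flow already set via bond 0)

2  (C1, I1 all integral)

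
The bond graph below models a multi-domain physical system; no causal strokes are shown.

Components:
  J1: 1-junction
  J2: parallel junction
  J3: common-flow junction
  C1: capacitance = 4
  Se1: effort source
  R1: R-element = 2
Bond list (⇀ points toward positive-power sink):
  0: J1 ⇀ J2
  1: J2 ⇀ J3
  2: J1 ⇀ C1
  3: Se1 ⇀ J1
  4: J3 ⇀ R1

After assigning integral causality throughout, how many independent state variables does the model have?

1  (C1 all integral)

bond 3 stroke at J1  (Se1 fixes effort; stroke away)
bond 2 stroke at J1  (C1 outputs effort q/C1)
bond 0 stroke at J2  (closing 1-jn rule on J1)
bond 1 stroke at J3  (0-jn J2 has e-setter on 0)
bond 4 stroke at R1  (J3 needs exactly one f-in)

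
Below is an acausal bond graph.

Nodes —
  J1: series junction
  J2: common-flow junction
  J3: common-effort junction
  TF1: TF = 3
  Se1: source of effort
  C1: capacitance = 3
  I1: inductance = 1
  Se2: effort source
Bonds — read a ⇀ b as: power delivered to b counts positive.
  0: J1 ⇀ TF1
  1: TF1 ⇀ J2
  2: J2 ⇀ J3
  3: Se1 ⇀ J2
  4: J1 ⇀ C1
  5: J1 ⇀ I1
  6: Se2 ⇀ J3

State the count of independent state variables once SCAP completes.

b3 |J2  (source Se1 imposes e)
b6 |J3  (source Se2 imposes e)
b2 |J2  (J3 effort already set via bond 6)
b1 |TF1  (only one flow-in slot at J2)
b0 |J1  (through TF1, causality passes straight; one stroke at TF1)
b4 |J1  (C1 outputs effort q/C1)
b5 |I1  (only one flow-in slot at J1)

2  (C1, I1 all integral)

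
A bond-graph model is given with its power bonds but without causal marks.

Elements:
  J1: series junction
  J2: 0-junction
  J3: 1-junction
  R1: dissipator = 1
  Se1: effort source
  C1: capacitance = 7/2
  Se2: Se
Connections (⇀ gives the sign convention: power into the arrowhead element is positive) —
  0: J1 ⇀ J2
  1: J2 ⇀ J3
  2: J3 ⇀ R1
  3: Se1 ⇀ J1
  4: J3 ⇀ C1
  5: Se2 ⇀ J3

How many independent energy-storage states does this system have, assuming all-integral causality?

bond 3 →J1  (Se1 (Se) sets effort on bond)
bond 5 →J3  (source Se2 imposes e)
bond 0 →J2  (only one flow-in slot at J1)
bond 1 →J3  (common-e at J2 fixed by 0)
bond 4 →J3  (C1: C, integral causality)
bond 2 →R1  (J3 needs exactly one f-in)

1  (C1 all integral)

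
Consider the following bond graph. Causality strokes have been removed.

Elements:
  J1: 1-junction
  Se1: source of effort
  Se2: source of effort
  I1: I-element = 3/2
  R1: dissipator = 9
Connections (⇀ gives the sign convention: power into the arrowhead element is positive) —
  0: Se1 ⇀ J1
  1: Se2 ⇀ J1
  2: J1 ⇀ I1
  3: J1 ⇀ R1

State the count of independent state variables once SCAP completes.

b0 |J1  (Se1: effort source, stroke at far end)
b1 |J1  (Se2: effort source, stroke at far end)
b2 |I1  (I1 outputs flow p/I1)
b3 |J1  (J1: bond 2 brought flow, rest push out)

1  (I1 all integral)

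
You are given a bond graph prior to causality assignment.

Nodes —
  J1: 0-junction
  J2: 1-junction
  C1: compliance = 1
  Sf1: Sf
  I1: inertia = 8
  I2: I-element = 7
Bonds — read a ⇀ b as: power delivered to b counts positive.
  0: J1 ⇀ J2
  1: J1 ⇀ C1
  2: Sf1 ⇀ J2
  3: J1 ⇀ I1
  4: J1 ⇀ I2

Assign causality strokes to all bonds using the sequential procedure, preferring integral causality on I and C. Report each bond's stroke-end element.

#0 →J2
#1 →J1
#2 →Sf1
#3 →I1
#4 →I2

β2 |Sf1  (Sf1 fixes flow; stroke at Sf1)
β0 |J2  (1-jn J2 has f-setter on 2)
β1 |J1  (C1 outputs effort q/C1)
β3 |I1  (0-jn J1 has e-setter on 1)
β4 |I2  (J1 effort already set via bond 1)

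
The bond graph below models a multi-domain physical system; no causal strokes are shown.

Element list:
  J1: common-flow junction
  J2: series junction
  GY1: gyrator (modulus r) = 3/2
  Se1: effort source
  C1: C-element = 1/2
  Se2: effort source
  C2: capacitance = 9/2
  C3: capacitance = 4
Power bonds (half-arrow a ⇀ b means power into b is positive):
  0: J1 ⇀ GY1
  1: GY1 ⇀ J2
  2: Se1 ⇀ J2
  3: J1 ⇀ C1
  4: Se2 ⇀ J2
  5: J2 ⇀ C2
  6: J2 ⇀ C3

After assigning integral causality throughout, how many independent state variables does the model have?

3  (C1, C2, C3 all integral)

bond 2 stroke at J2  (Se1 (Se) sets effort on bond)
bond 4 stroke at J2  (source Se2 imposes e)
bond 3 stroke at J1  (C1 outputs effort q/C1)
bond 0 stroke at GY1  (J1 needs exactly one f-in)
bond 1 stroke at GY1  (through GY1, causality inverts; strokes same side of GY1)
bond 5 stroke at J2  (1-jn J2 has f-setter on 1)
bond 6 stroke at J2  (1-jn J2 has f-setter on 1)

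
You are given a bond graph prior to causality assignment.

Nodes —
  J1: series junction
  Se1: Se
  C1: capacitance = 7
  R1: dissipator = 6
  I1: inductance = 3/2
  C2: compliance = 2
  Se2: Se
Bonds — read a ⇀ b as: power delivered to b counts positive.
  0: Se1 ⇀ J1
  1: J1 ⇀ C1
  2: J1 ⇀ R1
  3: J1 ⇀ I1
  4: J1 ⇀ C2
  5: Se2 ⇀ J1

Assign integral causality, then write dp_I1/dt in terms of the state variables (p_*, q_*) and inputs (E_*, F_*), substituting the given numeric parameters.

dp_I1/dt = E_Se1 + E_Se2 - 4*p_I1 - q_C1/7 - q_C2/2

bond 0 |J1  (source Se1 imposes e)
bond 5 |J1  (Se2: effort source, stroke at far end)
bond 1 |J1  (prefer integral on C1)
bond 3 |I1  (prefer integral on I1)
bond 2 |J1  (common-f at J1 fixed by 3)
bond 4 |J1  (J1 flow already set via bond 3)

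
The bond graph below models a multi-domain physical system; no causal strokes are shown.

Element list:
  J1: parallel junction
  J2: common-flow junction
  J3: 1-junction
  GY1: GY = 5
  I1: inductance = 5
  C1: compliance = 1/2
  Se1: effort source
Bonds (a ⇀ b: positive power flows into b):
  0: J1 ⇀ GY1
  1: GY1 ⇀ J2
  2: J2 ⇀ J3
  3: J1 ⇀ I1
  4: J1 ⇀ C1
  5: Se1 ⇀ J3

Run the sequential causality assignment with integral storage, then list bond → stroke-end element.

bond 5 stroke at J3  (Se1: effort source, stroke at far end)
bond 2 stroke at J2  (only one flow-in slot at J3)
bond 1 stroke at GY1  (closing 1-jn rule on J2)
bond 0 stroke at GY1  (GY1 both-in/both-out from 1)
bond 3 stroke at I1  (I1: I, integral causality)
bond 4 stroke at J1  (J1: last free bond brings effort in)

bond 0 stroke at GY1
bond 1 stroke at GY1
bond 2 stroke at J2
bond 3 stroke at I1
bond 4 stroke at J1
bond 5 stroke at J3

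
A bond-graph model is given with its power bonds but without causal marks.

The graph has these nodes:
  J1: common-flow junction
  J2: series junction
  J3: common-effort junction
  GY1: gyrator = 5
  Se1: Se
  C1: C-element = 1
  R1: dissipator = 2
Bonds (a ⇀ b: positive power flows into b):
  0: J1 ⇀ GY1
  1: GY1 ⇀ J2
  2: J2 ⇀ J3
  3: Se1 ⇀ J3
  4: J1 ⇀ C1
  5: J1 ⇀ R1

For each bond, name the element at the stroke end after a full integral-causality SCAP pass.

bond 0 stroke at GY1
bond 1 stroke at GY1
bond 2 stroke at J2
bond 3 stroke at J3
bond 4 stroke at J1
bond 5 stroke at J1

#3 stroke at J3  (source Se1 imposes e)
#2 stroke at J2  (0-jn J3 has e-setter on 3)
#1 stroke at GY1  (J2: last free bond brings flow in)
#0 stroke at GY1  (GY1: gyrator matches bond 1)
#4 stroke at J1  (common-f at J1 fixed by 0)
#5 stroke at J1  (J1 flow already set via bond 0)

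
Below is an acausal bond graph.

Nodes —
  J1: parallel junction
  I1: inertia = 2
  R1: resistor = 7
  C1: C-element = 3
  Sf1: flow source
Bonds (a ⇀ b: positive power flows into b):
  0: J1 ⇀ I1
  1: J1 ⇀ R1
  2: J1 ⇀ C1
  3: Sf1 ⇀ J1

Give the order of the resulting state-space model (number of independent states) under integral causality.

2  (C1, I1 all integral)

β3 |Sf1  (source Sf1 imposes f)
β0 |I1  (I1 integral (f out))
β2 |J1  (C1 outputs effort q/C1)
β1 |R1  (0-jn J1 has e-setter on 2)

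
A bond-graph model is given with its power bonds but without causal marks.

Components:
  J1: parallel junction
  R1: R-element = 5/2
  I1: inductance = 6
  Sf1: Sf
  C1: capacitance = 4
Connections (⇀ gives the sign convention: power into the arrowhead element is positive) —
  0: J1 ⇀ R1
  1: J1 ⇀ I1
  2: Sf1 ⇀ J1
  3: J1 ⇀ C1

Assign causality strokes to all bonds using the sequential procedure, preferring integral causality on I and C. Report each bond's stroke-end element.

b0 stroke→R1
b1 stroke→I1
b2 stroke→Sf1
b3 stroke→J1

b2 →Sf1  (Sf1: flow source, stroke at near end)
b1 →I1  (prefer integral on I1)
b3 →J1  (C1 outputs effort q/C1)
b0 →R1  (J1 effort already set via bond 3)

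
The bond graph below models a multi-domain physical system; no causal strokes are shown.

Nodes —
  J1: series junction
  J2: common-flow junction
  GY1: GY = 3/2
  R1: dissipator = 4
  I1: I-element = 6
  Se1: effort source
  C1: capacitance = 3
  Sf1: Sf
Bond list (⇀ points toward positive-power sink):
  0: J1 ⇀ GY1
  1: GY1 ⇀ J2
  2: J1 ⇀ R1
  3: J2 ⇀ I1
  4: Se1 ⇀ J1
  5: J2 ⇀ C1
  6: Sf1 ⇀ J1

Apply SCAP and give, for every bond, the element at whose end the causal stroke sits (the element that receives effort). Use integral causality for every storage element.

b0 →J1
b1 →J2
b2 →J1
b3 →I1
b4 →J1
b5 →J2
b6 →Sf1

#4 |J1  (source Se1 imposes e)
#6 |Sf1  (Sf1: flow source, stroke at near end)
#0 |J1  (1-jn J1 has f-setter on 6)
#2 |J1  (J1 flow already set via bond 6)
#1 |J2  (through GY1, causality inverts; strokes same side of GY1)
#3 |I1  (I1 integral (f out))
#5 |J2  (common-f at J2 fixed by 3)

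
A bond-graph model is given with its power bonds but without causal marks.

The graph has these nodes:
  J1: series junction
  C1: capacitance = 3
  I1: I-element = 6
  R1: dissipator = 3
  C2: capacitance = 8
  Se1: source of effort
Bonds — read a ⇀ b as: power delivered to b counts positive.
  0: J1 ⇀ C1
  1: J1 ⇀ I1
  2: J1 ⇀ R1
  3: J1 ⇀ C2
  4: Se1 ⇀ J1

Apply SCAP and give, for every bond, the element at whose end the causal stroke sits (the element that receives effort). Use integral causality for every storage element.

#0 →J1
#1 →I1
#2 →J1
#3 →J1
#4 →J1

#4 stroke at J1  (source Se1 imposes e)
#0 stroke at J1  (C1: C, integral causality)
#1 stroke at I1  (prefer integral on I1)
#2 stroke at J1  (J1: bond 1 brought flow, rest push out)
#3 stroke at J1  (common-f at J1 fixed by 1)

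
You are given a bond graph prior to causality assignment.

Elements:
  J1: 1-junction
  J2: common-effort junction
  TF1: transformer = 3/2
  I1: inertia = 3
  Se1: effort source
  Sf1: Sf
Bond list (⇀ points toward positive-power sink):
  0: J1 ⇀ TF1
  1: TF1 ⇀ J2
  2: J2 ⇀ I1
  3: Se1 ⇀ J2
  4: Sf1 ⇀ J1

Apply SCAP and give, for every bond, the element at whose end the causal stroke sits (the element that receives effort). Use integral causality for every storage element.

#3 stroke→J2  (Se1 fixes effort; stroke away)
#4 stroke→Sf1  (source Sf1 imposes f)
#0 stroke→J1  (common-f at J1 fixed by 4)
#1 stroke→TF1  (common-e at J2 fixed by 3)
#2 stroke→I1  (0-jn J2 has e-setter on 3)

b0 stroke at J1
b1 stroke at TF1
b2 stroke at I1
b3 stroke at J2
b4 stroke at Sf1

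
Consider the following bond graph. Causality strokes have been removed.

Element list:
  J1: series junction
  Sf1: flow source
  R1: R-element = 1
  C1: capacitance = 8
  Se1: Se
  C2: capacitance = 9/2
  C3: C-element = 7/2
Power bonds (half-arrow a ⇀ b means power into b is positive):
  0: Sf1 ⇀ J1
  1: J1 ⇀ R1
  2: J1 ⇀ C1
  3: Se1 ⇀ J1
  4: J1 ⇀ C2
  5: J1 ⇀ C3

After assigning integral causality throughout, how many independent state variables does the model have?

β0 stroke at Sf1  (Sf1 (Sf) sets flow on bond)
β3 stroke at J1  (Se1 (Se) sets effort on bond)
β1 stroke at J1  (J1 flow already set via bond 0)
β2 stroke at J1  (J1 flow already set via bond 0)
β4 stroke at J1  (common-f at J1 fixed by 0)
β5 stroke at J1  (J1: bond 0 brought flow, rest push out)

3  (C1, C2, C3 all integral)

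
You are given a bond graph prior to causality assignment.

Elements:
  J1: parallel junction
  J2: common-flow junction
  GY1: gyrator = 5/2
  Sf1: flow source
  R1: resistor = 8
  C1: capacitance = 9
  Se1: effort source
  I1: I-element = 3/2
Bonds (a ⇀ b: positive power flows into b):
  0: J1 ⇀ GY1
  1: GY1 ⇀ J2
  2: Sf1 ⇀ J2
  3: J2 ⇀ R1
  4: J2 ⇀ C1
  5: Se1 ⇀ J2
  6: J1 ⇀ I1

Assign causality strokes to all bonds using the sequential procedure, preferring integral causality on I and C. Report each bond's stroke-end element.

#0 stroke at J1
#1 stroke at J2
#2 stroke at Sf1
#3 stroke at J2
#4 stroke at J2
#5 stroke at J2
#6 stroke at I1

bond 2 |Sf1  (Sf1 fixes flow; stroke at Sf1)
bond 5 |J2  (Se1 fixes effort; stroke away)
bond 1 |J2  (J2 flow already set via bond 2)
bond 3 |J2  (J2: bond 2 brought flow, rest push out)
bond 4 |J2  (1-jn J2 has f-setter on 2)
bond 0 |J1  (through GY1, causality inverts; strokes same side of GY1)
bond 6 |I1  (J1: bond 0 brought effort, rest push out)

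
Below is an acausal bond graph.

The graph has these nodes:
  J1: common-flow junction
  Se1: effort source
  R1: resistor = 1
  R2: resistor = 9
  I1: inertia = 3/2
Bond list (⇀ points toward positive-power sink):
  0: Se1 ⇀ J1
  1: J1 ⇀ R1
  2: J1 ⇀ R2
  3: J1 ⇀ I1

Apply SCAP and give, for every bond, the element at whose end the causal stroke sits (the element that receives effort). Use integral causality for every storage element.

#0 stroke at J1  (Se1 (Se) sets effort on bond)
#3 stroke at I1  (I1 outputs flow p/I1)
#1 stroke at J1  (J1: bond 3 brought flow, rest push out)
#2 stroke at J1  (J1 flow already set via bond 3)

β0 stroke at J1
β1 stroke at J1
β2 stroke at J1
β3 stroke at I1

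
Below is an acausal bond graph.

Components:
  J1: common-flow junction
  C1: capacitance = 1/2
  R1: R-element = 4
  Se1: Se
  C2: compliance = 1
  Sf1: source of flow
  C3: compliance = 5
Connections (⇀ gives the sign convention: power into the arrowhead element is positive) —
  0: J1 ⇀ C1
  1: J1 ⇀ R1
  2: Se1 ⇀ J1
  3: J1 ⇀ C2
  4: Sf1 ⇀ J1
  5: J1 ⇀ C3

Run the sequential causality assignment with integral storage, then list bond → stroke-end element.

#0 stroke→J1
#1 stroke→J1
#2 stroke→J1
#3 stroke→J1
#4 stroke→Sf1
#5 stroke→J1

#2 →J1  (source Se1 imposes e)
#4 →Sf1  (Sf1 (Sf) sets flow on bond)
#0 →J1  (common-f at J1 fixed by 4)
#1 →J1  (1-jn J1 has f-setter on 4)
#3 →J1  (J1 flow already set via bond 4)
#5 →J1  (1-jn J1 has f-setter on 4)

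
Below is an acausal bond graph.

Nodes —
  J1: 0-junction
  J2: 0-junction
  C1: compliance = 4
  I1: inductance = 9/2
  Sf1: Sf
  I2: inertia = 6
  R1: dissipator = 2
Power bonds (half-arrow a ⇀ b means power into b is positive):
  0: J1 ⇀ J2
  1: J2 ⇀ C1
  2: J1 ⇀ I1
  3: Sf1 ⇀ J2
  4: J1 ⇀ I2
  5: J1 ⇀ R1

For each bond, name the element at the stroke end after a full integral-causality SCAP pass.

b3 stroke→Sf1  (Sf1 fixes flow; stroke at Sf1)
b1 stroke→J2  (C1: C, integral causality)
b0 stroke→J1  (0-jn J2 has e-setter on 1)
b2 stroke→I1  (common-e at J1 fixed by 0)
b4 stroke→I2  (J1 effort already set via bond 0)
b5 stroke→R1  (0-jn J1 has e-setter on 0)

b0 |J1
b1 |J2
b2 |I1
b3 |Sf1
b4 |I2
b5 |R1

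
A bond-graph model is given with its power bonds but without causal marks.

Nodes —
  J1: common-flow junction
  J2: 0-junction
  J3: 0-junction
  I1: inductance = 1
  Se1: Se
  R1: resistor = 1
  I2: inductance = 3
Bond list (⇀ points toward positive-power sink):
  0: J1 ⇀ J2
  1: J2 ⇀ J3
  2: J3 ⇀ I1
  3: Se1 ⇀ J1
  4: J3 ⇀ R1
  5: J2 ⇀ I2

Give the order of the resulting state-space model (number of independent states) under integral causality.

2  (I1, I2 all integral)

bond 3 |J1  (source Se1 imposes e)
bond 0 |J2  (J1 needs exactly one f-in)
bond 1 |J3  (J2 effort already set via bond 0)
bond 5 |I2  (common-e at J2 fixed by 0)
bond 2 |I1  (common-e at J3 fixed by 1)
bond 4 |R1  (0-jn J3 has e-setter on 1)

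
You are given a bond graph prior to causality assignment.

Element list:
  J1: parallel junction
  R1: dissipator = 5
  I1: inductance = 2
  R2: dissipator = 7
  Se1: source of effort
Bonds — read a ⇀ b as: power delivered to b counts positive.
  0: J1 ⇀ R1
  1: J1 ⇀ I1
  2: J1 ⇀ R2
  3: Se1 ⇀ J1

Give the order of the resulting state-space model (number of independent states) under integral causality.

b3 →J1  (source Se1 imposes e)
b0 →R1  (0-jn J1 has e-setter on 3)
b1 →I1  (common-e at J1 fixed by 3)
b2 →R2  (common-e at J1 fixed by 3)

1  (I1 all integral)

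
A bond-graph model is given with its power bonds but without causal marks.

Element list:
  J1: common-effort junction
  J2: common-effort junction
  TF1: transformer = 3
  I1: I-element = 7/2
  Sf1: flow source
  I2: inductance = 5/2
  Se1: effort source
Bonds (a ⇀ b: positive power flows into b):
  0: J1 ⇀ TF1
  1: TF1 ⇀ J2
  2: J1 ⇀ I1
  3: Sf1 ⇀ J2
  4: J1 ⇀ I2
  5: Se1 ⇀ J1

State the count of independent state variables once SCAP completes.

β3 stroke at Sf1  (Sf1 (Sf) sets flow on bond)
β5 stroke at J1  (source Se1 imposes e)
β0 stroke at TF1  (common-e at J1 fixed by 5)
β2 stroke at I1  (0-jn J1 has e-setter on 5)
β4 stroke at I2  (J1 effort already set via bond 5)
β1 stroke at J2  (only one effort-in slot at J2)

2  (I1, I2 all integral)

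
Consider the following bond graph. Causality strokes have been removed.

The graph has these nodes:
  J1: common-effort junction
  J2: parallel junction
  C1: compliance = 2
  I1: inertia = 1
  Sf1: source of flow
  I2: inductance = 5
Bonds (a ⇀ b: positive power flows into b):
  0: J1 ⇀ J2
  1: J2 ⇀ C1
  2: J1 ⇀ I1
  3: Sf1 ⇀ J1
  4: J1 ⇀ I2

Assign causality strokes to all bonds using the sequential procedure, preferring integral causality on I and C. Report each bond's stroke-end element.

β0 →J1
β1 →J2
β2 →I1
β3 →Sf1
β4 →I2

#3 stroke at Sf1  (source Sf1 imposes f)
#1 stroke at J2  (C1 outputs effort q/C1)
#0 stroke at J1  (common-e at J2 fixed by 1)
#2 stroke at I1  (common-e at J1 fixed by 0)
#4 stroke at I2  (J1 effort already set via bond 0)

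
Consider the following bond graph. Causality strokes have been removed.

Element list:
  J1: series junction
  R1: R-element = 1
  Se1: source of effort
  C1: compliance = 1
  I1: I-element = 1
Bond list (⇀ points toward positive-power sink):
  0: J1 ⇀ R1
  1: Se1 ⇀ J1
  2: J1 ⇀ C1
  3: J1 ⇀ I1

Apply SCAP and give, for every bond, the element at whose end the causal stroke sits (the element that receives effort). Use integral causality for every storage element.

β0 stroke→J1
β1 stroke→J1
β2 stroke→J1
β3 stroke→I1

bond 1 stroke→J1  (Se1 fixes effort; stroke away)
bond 2 stroke→J1  (C1: C, integral causality)
bond 3 stroke→I1  (I1 outputs flow p/I1)
bond 0 stroke→J1  (1-jn J1 has f-setter on 3)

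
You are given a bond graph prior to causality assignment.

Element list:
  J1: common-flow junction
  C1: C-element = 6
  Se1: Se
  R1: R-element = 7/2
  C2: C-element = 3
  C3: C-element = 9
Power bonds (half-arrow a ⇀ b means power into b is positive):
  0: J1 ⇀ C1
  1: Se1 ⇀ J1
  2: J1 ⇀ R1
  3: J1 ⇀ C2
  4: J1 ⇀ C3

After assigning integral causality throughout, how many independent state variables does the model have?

β1 stroke→J1  (Se1 (Se) sets effort on bond)
β0 stroke→J1  (C1 integral (e out))
β3 stroke→J1  (C2 outputs effort q/C2)
β4 stroke→J1  (C3 integral (e out))
β2 stroke→R1  (only one flow-in slot at J1)

3  (C1, C2, C3 all integral)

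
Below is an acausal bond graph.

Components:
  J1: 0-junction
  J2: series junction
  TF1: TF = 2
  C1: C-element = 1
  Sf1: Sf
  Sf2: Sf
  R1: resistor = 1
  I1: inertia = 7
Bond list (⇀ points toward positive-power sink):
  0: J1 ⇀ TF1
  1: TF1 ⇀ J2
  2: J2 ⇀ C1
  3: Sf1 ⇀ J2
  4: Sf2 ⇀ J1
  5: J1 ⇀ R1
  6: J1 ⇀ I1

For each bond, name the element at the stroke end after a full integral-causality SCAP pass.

b3 stroke at Sf1  (Sf1 (Sf) sets flow on bond)
b4 stroke at Sf2  (source Sf2 imposes f)
b1 stroke at J2  (1-jn J2 has f-setter on 3)
b2 stroke at J2  (J2 flow already set via bond 3)
b0 stroke at TF1  (through TF1, causality passes straight; one stroke at TF1)
b6 stroke at I1  (I1 integral (f out))
b5 stroke at J1  (J1 needs exactly one e-in)

bond 0 stroke→TF1
bond 1 stroke→J2
bond 2 stroke→J2
bond 3 stroke→Sf1
bond 4 stroke→Sf2
bond 5 stroke→J1
bond 6 stroke→I1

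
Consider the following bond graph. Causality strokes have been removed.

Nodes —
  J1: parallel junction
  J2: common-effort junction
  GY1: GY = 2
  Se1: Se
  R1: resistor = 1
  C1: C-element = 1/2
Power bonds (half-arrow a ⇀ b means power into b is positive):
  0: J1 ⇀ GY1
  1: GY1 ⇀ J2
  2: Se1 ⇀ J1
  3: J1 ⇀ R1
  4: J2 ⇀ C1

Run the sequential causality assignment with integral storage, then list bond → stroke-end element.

β2 stroke at J1  (Se1 fixes effort; stroke away)
β0 stroke at GY1  (J1: bond 2 brought effort, rest push out)
β3 stroke at R1  (J1: bond 2 brought effort, rest push out)
β1 stroke at GY1  (GY1 both-in/both-out from 0)
β4 stroke at J2  (J2: last free bond brings effort in)

bond 0 stroke→GY1
bond 1 stroke→GY1
bond 2 stroke→J1
bond 3 stroke→R1
bond 4 stroke→J2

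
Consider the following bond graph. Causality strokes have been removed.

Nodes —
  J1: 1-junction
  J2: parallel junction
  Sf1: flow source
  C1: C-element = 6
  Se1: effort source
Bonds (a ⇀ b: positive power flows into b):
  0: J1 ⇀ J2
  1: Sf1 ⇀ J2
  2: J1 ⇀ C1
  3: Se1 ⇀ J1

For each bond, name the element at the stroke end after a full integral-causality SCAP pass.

b1 stroke at Sf1  (Sf1 (Sf) sets flow on bond)
b3 stroke at J1  (Se1 (Se) sets effort on bond)
b0 stroke at J2  (closing 0-jn rule on J2)
b2 stroke at J1  (J1 flow already set via bond 0)

#0 stroke→J2
#1 stroke→Sf1
#2 stroke→J1
#3 stroke→J1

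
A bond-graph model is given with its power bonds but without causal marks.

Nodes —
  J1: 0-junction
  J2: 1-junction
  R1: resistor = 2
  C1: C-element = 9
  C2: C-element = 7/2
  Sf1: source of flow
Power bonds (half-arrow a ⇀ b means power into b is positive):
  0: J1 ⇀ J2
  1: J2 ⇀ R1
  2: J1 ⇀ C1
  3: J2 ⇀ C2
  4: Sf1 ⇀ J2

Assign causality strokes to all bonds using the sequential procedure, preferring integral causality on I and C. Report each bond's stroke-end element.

b0 stroke at J2
b1 stroke at J2
b2 stroke at J1
b3 stroke at J2
b4 stroke at Sf1

bond 4 stroke at Sf1  (Sf1 fixes flow; stroke at Sf1)
bond 0 stroke at J2  (1-jn J2 has f-setter on 4)
bond 1 stroke at J2  (1-jn J2 has f-setter on 4)
bond 3 stroke at J2  (J2: bond 4 brought flow, rest push out)
bond 2 stroke at J1  (J1: last free bond brings effort in)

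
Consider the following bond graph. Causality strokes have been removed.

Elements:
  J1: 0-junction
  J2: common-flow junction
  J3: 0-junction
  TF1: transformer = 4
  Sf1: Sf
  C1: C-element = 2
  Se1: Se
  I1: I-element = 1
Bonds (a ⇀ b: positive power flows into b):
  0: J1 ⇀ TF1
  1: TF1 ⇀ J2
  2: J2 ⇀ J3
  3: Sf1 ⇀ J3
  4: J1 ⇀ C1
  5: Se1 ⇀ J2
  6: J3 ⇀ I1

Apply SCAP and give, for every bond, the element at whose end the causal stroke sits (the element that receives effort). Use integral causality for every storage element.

b3 stroke→Sf1  (Sf1: flow source, stroke at near end)
b5 stroke→J2  (Se1 (Se) sets effort on bond)
b4 stroke→J1  (C1: C, integral causality)
b0 stroke→TF1  (0-jn J1 has e-setter on 4)
b1 stroke→J2  (through TF1, causality passes straight; one stroke at TF1)
b2 stroke→J3  (closing 1-jn rule on J2)
b6 stroke→I1  (0-jn J3 has e-setter on 2)

β0 stroke at TF1
β1 stroke at J2
β2 stroke at J3
β3 stroke at Sf1
β4 stroke at J1
β5 stroke at J2
β6 stroke at I1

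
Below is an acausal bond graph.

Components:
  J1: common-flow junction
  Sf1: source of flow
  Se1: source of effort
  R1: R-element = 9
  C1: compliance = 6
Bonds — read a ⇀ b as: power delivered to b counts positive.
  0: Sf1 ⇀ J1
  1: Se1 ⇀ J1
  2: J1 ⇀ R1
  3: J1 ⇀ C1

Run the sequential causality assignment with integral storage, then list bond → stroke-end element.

β0 stroke→Sf1  (source Sf1 imposes f)
β1 stroke→J1  (Se1 (Se) sets effort on bond)
β2 stroke→J1  (1-jn J1 has f-setter on 0)
β3 stroke→J1  (common-f at J1 fixed by 0)

β0 |Sf1
β1 |J1
β2 |J1
β3 |J1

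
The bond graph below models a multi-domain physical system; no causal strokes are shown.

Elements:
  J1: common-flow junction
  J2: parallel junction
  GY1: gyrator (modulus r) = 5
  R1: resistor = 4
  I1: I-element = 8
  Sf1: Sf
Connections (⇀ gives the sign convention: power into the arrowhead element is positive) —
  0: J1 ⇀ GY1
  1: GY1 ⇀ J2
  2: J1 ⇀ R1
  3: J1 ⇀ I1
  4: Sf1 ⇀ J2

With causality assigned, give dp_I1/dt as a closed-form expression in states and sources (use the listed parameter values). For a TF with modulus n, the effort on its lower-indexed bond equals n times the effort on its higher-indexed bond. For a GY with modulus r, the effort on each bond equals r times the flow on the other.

dp_I1/dt = 5*F_Sf1 - p_I1/2

β4 stroke→Sf1  (source Sf1 imposes f)
β1 stroke→J2  (only one effort-in slot at J2)
β0 stroke→J1  (GY GY1: same side as bond 1)
β3 stroke→I1  (I1 integral (f out))
β2 stroke→J1  (J1 flow already set via bond 3)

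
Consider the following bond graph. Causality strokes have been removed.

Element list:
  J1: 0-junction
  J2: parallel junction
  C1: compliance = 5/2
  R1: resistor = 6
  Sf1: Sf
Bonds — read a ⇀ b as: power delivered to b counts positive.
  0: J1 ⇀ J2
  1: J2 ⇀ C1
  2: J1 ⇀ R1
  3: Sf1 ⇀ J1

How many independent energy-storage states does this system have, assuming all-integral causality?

bond 3 stroke→Sf1  (Sf1 (Sf) sets flow on bond)
bond 1 stroke→J2  (C1 outputs effort q/C1)
bond 0 stroke→J1  (common-e at J2 fixed by 1)
bond 2 stroke→R1  (common-e at J1 fixed by 0)

1  (C1 all integral)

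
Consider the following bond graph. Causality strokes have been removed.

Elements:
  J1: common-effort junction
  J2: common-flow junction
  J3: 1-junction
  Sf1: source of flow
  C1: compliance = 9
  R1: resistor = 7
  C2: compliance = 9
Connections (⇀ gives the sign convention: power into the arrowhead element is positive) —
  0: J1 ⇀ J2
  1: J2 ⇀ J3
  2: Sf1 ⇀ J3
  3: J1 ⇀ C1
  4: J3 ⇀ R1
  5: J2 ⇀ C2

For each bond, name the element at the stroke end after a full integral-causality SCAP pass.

b2 stroke at Sf1  (Sf1 (Sf) sets flow on bond)
b1 stroke at J3  (J3 flow already set via bond 2)
b4 stroke at J3  (common-f at J3 fixed by 2)
b0 stroke at J2  (common-f at J2 fixed by 1)
b5 stroke at J2  (common-f at J2 fixed by 1)
b3 stroke at J1  (J1 needs exactly one e-in)

b0 stroke→J2
b1 stroke→J3
b2 stroke→Sf1
b3 stroke→J1
b4 stroke→J3
b5 stroke→J2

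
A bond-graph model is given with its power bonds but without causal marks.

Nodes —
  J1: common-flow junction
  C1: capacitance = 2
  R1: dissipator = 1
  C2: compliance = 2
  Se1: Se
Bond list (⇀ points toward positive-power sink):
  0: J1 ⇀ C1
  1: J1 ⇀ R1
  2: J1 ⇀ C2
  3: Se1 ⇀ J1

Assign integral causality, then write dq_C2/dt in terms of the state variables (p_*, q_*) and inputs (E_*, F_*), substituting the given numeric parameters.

dq_C2/dt = E_Se1 - q_C1/2 - q_C2/2

β3 →J1  (Se1 fixes effort; stroke away)
β0 →J1  (C1: C, integral causality)
β2 →J1  (C2: C, integral causality)
β1 →R1  (J1: last free bond brings flow in)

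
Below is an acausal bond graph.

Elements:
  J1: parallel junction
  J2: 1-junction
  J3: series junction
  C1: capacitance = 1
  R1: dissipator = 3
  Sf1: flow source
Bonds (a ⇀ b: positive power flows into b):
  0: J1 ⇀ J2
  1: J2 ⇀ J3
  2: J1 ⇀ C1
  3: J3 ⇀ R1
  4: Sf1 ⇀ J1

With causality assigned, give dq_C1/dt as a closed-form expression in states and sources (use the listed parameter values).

β4 →Sf1  (Sf1 fixes flow; stroke at Sf1)
β2 →J1  (C1 outputs effort q/C1)
β0 →J2  (0-jn J1 has e-setter on 2)
β1 →J3  (J2: last free bond brings flow in)
β3 →R1  (J3 needs exactly one f-in)

dq_C1/dt = F_Sf1 - q_C1/3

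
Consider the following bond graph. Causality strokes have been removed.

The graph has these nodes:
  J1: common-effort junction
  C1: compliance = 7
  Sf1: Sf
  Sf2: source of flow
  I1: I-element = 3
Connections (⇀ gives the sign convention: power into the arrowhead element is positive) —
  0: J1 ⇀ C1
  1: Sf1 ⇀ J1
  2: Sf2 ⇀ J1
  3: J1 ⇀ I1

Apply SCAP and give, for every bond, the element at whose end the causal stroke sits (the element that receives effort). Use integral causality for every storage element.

bond 0 stroke at J1
bond 1 stroke at Sf1
bond 2 stroke at Sf2
bond 3 stroke at I1

β1 |Sf1  (Sf1: flow source, stroke at near end)
β2 |Sf2  (Sf2 fixes flow; stroke at Sf2)
β0 |J1  (prefer integral on C1)
β3 |I1  (common-e at J1 fixed by 0)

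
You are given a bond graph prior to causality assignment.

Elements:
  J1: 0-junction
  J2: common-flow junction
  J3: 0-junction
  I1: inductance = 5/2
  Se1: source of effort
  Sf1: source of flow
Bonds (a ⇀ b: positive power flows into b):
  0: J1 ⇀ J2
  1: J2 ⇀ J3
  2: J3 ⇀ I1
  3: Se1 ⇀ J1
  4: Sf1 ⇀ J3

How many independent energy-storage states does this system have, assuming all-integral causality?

1  (I1 all integral)

bond 3 |J1  (Se1: effort source, stroke at far end)
bond 4 |Sf1  (Sf1 (Sf) sets flow on bond)
bond 0 |J2  (J1 effort already set via bond 3)
bond 1 |J3  (only one flow-in slot at J2)
bond 2 |I1  (common-e at J3 fixed by 1)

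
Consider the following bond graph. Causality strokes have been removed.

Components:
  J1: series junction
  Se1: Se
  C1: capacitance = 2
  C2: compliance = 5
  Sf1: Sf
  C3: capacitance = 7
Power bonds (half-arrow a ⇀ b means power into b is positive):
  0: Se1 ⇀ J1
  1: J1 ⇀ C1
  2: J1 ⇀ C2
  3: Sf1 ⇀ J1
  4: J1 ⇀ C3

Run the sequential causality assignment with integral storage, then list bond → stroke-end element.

#0 →J1  (source Se1 imposes e)
#3 →Sf1  (source Sf1 imposes f)
#1 →J1  (common-f at J1 fixed by 3)
#2 →J1  (J1: bond 3 brought flow, rest push out)
#4 →J1  (1-jn J1 has f-setter on 3)

bond 0 |J1
bond 1 |J1
bond 2 |J1
bond 3 |Sf1
bond 4 |J1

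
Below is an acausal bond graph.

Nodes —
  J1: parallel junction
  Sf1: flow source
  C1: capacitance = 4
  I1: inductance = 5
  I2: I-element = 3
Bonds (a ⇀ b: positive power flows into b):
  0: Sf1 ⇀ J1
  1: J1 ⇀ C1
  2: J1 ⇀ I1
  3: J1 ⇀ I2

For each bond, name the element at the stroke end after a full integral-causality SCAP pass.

b0 |Sf1  (Sf1 (Sf) sets flow on bond)
b1 |J1  (prefer integral on C1)
b2 |I1  (0-jn J1 has e-setter on 1)
b3 |I2  (0-jn J1 has e-setter on 1)

β0 |Sf1
β1 |J1
β2 |I1
β3 |I2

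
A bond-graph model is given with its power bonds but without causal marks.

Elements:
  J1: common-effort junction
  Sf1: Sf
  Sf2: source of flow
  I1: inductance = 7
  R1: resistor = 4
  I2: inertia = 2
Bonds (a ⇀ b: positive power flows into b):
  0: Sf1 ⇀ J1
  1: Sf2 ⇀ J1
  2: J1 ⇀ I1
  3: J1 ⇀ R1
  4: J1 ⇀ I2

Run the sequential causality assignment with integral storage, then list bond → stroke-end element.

bond 0 →Sf1  (source Sf1 imposes f)
bond 1 →Sf2  (Sf2: flow source, stroke at near end)
bond 2 →I1  (I1 integral (f out))
bond 4 →I2  (I2: I, integral causality)
bond 3 →J1  (J1: last free bond brings effort in)

β0 |Sf1
β1 |Sf2
β2 |I1
β3 |J1
β4 |I2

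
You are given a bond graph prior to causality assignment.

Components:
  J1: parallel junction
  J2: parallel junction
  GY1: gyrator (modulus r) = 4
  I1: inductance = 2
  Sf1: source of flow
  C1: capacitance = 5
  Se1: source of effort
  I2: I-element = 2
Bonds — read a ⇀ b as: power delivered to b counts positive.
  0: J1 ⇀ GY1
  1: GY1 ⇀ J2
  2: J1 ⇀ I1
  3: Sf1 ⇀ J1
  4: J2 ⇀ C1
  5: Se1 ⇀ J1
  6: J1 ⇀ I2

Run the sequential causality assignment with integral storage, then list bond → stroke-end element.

bond 0 →GY1
bond 1 →GY1
bond 2 →I1
bond 3 →Sf1
bond 4 →J2
bond 5 →J1
bond 6 →I2

β3 stroke at Sf1  (Sf1: flow source, stroke at near end)
β5 stroke at J1  (Se1: effort source, stroke at far end)
β0 stroke at GY1  (common-e at J1 fixed by 5)
β2 stroke at I1  (0-jn J1 has e-setter on 5)
β6 stroke at I2  (J1: bond 5 brought effort, rest push out)
β1 stroke at GY1  (GY1 both-in/both-out from 0)
β4 stroke at J2  (J2 needs exactly one e-in)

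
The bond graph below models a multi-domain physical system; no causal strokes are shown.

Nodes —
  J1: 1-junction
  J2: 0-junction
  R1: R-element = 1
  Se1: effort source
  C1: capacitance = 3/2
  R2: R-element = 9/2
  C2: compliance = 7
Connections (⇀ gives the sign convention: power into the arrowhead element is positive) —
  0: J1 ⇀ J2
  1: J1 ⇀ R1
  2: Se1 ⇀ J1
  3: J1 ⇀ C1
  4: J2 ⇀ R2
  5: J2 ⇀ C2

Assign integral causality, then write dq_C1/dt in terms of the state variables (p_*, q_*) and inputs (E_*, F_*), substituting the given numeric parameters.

β2 stroke at J1  (Se1: effort source, stroke at far end)
β3 stroke at J1  (prefer integral on C1)
β5 stroke at J2  (C2 integral (e out))
β0 stroke at J1  (J2: bond 5 brought effort, rest push out)
β4 stroke at R2  (J2: bond 5 brought effort, rest push out)
β1 stroke at R1  (only one flow-in slot at J1)

dq_C1/dt = E_Se1 - 2*q_C1/3 - q_C2/7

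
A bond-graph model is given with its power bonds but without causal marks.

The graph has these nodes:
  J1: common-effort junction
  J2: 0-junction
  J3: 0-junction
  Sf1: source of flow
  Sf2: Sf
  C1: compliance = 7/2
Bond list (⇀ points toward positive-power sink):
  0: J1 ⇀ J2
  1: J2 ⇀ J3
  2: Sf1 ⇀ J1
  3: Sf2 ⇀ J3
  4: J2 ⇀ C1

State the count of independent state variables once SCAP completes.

#2 stroke→Sf1  (Sf1 fixes flow; stroke at Sf1)
#3 stroke→Sf2  (Sf2: flow source, stroke at near end)
#0 stroke→J1  (J1 needs exactly one e-in)
#1 stroke→J3  (J3: last free bond brings effort in)
#4 stroke→J2  (only one effort-in slot at J2)

1  (C1 all integral)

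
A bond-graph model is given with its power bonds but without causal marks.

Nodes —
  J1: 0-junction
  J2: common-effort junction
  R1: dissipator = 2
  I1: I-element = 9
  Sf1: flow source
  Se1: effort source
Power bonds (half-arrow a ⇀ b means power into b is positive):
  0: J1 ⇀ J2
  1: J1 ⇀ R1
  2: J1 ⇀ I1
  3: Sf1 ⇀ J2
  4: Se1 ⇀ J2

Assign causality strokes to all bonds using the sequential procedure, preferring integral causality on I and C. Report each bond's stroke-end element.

b3 →Sf1  (Sf1: flow source, stroke at near end)
b4 →J2  (source Se1 imposes e)
b0 →J1  (common-e at J2 fixed by 4)
b1 →R1  (J1: bond 0 brought effort, rest push out)
b2 →I1  (J1: bond 0 brought effort, rest push out)

#0 |J1
#1 |R1
#2 |I1
#3 |Sf1
#4 |J2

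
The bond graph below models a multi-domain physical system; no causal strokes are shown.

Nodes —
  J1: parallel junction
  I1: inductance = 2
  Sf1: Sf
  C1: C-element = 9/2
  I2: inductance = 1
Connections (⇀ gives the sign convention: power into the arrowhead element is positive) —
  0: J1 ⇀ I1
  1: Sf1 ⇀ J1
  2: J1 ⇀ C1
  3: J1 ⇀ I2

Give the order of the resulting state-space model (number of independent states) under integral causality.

3  (C1, I1, I2 all integral)

bond 1 |Sf1  (Sf1 fixes flow; stroke at Sf1)
bond 0 |I1  (I1 integral (f out))
bond 2 |J1  (C1 outputs effort q/C1)
bond 3 |I2  (J1 effort already set via bond 2)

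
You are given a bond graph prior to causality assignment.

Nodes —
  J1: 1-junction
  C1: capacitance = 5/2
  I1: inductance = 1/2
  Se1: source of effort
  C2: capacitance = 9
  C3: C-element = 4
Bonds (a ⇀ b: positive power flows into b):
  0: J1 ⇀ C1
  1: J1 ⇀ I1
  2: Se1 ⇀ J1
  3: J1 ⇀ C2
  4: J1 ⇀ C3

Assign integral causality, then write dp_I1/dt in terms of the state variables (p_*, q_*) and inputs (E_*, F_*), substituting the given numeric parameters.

dp_I1/dt = E_Se1 - 2*q_C1/5 - q_C2/9 - q_C3/4

b2 →J1  (Se1 fixes effort; stroke away)
b0 →J1  (C1 integral (e out))
b1 →I1  (I1 outputs flow p/I1)
b3 →J1  (J1 flow already set via bond 1)
b4 →J1  (common-f at J1 fixed by 1)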